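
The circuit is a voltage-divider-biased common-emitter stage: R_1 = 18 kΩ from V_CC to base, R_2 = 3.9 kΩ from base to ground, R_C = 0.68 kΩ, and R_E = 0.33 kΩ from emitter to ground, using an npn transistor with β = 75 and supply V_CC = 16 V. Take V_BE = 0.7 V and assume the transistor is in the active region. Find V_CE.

V_CE ≈ 10 V

Thevenize the base divider: V_Th = V_CC·R_2/(R_1+R_2) = 16×3.9/21.9 = 2.85 V, R_Th = R_1‖R_2 = 3.21 kΩ.
Base-emitter loop: V_Th = I_B·R_Th + V_BE + (β+1)I_B·R_E, so I_B = (2.85 − 0.7) / (3.21 + 76×0.33) = 0.076 mA.
I_C = β·I_B = 75×0.076 = 5.7 mA, and I_E = (β+1)I_B = 5.77 mA.
V_CE = V_CC − I_C·R_C − I_E·R_E = 16 − 5.7×0.68 − 5.77×0.33 = 10.2 V.
V_CE = 10.2 V > 0.2 V confirms active-region operation.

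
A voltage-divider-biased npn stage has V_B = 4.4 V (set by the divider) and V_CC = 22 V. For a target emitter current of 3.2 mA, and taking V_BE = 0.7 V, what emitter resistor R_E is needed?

V_E = V_B − V_BE = 4.4 − 0.7 = 3.7 V.
R_E = V_E / I_E = 3.7 / 3.2 = 1.16 kΩ.

R_E ≈ 1.2 kΩ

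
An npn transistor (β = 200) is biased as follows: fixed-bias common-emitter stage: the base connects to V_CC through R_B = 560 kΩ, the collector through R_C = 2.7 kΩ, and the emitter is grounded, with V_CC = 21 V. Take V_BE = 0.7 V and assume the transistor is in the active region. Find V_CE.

V_CE ≈ 1.4 V

Base loop: V_CC = I_B·R_B + V_BE, so I_B = (21 − 0.7)/560 kΩ = 0.0363 mA.
In the active region I_C = β·I_B = 200 × 0.0363 = 7.25 mA.
Collector loop: V_CE = V_CC − I_C·R_C = 21 − 7.25×2.7 = 1.42 V.
Since V_CE = 1.42 V > V_CE(sat) ≈ 0.2 V, the transistor is in the active region as assumed.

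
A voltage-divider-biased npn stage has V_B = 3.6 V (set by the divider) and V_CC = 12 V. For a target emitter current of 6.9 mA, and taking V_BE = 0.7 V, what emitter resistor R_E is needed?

V_E = V_B − V_BE = 3.6 − 0.7 = 2.9 V.
R_E = V_E / I_E = 2.9 / 6.9 = 0.42 kΩ.

R_E ≈ 0.42 kΩ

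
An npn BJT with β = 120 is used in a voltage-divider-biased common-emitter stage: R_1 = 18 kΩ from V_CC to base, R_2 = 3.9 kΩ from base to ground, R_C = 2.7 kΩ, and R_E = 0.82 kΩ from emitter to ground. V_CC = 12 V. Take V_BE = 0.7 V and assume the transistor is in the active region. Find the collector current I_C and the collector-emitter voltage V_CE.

Thevenize the base divider: V_Th = V_CC·R_2/(R_1+R_2) = 12×3.9/21.9 = 2.14 V, R_Th = R_1‖R_2 = 3.21 kΩ.
Base-emitter loop: V_Th = I_B·R_Th + V_BE + (β+1)I_B·R_E, so I_B = (2.14 − 0.7) / (3.21 + 121×0.82) = 0.014 mA.
I_C = β·I_B = 120×0.014 = 1.68 mA, and I_E = (β+1)I_B = 1.7 mA.
V_CE = V_CC − I_C·R_C − I_E·R_E = 12 − 1.68×2.7 − 1.7×0.82 = 6.06 V.
V_CE = 6.06 V > 0.2 V confirms active-region operation.

I_C ≈ 1.7 mA, V_CE ≈ 6.1 V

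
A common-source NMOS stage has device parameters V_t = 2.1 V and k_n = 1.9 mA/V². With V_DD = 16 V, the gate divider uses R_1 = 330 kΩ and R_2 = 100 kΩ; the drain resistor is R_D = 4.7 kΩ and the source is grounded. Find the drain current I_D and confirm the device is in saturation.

I_D ≈ 2.5 mA

V_G = V_DD·R_2/(R_1+R_2) = 16×100/430 = 3.72 V. With the source grounded, V_GS = V_G = 3.72 V.
Assume saturation: I_D = (k_n/2)(V_GS − V_t)² = (1.9/2)×(3.72 − 2.1)² = 0.95×1.62² = 2.5 mA.
V_DS = V_DD − I_D·R_D = 16 − 2.5×4.7 = 4.27 V.
Saturation requires V_DS ≥ V_GS − V_t = 1.62 V; 4.27 ≥ 1.62 ✓.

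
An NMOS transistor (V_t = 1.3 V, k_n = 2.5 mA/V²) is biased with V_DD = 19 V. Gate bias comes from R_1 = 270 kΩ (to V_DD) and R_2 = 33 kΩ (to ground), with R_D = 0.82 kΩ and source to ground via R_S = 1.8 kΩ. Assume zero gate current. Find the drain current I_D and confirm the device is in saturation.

I_D ≈ 0.2 mA

V_G = V_DD·R_2/(R_1+R_2) = 19×33/303 = 2.07 V.
Assume saturation: I_D = (k_n/2)(V_GS − V_t)² with V_GS = V_G − I_D·R_S = 2.07 − 1.8·I_D.
Substituting gives 4.05·I_D² − 4.46·I_D + 0.74 = 0, with roots I_D = 0.203 or 0.898 mA.
The root I_D = 0.898 mA gives V_GS = 0.452 V ≤ V_t, so take I_D = 0.203 mA.
Then V_GS = 1.7 V and V_DS = V_DD − I_D(R_D+R_S) = 19 − 0.203×2.62 = 18.5 V.
Saturation requires V_DS ≥ V_GS − V_t = 0.403 V; 18.5 ≥ 0.403 ✓.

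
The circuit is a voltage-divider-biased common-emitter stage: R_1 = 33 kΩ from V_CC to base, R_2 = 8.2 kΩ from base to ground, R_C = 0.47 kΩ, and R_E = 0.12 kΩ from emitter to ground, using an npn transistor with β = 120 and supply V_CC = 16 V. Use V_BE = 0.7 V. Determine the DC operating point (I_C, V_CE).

Thevenize the base divider: V_Th = V_CC·R_2/(R_1+R_2) = 16×8.2/41.2 = 3.18 V, R_Th = R_1‖R_2 = 6.57 kΩ.
Base-emitter loop: V_Th = I_B·R_Th + V_BE + (β+1)I_B·R_E, so I_B = (3.18 − 0.7) / (6.57 + 121×0.12) = 0.118 mA.
I_C = β·I_B = 120×0.118 = 14.1 mA, and I_E = (β+1)I_B = 14.3 mA.
V_CE = V_CC − I_C·R_C − I_E·R_E = 16 − 14.1×0.47 − 14.3×0.12 = 7.64 V.
V_CE = 7.64 V > 0.2 V confirms active-region operation.

I_C ≈ 14 mA, V_CE ≈ 7.6 V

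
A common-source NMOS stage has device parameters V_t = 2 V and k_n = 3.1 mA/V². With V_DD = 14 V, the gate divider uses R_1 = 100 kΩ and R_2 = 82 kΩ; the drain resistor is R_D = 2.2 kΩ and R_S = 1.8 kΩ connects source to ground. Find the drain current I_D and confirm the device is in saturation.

I_D ≈ 1.8 mA

V_G = V_DD·R_2/(R_1+R_2) = 14×82/182 = 6.31 V.
Assume saturation: I_D = (k_n/2)(V_GS − V_t)² with V_GS = V_G − I_D·R_S = 6.31 − 1.8·I_D.
Substituting gives 5.02·I_D² − 25·I_D + 28.8 = 0, with roots I_D = 1.8 or 3.19 mA.
The root I_D = 3.19 mA gives V_GS = 0.565 V ≤ V_t, so take I_D = 1.8 mA.
Then V_GS = 3.08 V and V_DS = V_DD − I_D(R_D+R_S) = 14 − 1.8×4 = 6.82 V.
Saturation requires V_DS ≥ V_GS − V_t = 1.08 V; 6.82 ≥ 1.08 ✓.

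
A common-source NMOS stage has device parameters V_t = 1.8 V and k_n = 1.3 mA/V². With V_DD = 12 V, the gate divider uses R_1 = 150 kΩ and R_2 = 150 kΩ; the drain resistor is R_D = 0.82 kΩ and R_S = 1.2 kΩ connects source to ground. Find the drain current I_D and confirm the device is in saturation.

V_G = V_DD·R_2/(R_1+R_2) = 12×150/300 = 6 V.
Assume saturation: I_D = (k_n/2)(V_GS − V_t)² with V_GS = V_G − I_D·R_S = 6 − 1.2·I_D.
Substituting gives 0.936·I_D² − 7.55·I_D + 11.5 = 0, with roots I_D = 2.03 or 6.04 mA.
The root I_D = 6.04 mA gives V_GS = -1.25 V ≤ V_t, so take I_D = 2.03 mA.
Then V_GS = 3.57 V and V_DS = V_DD − I_D(R_D+R_S) = 12 − 2.03×2.02 = 7.9 V.
Saturation requires V_DS ≥ V_GS − V_t = 1.77 V; 7.9 ≥ 1.77 ✓.

I_D ≈ 2 mA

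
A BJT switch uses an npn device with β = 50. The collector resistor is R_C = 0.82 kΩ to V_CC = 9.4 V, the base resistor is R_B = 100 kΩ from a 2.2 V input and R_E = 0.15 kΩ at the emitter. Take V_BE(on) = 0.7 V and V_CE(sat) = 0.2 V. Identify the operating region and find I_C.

Assume active. Base-emitter loop: I_B = (V_BB − V_BE)/(R_B + (β+1)R_E) = (2.2 − 0.7)/(100 + 51×0.15) = 0.0139 mA.
I_C = β·I_B = 50×0.0139 = 0.697 mA.
V_CE = V_CC − I_C·R_C − I_E·R_E = 9.4 − 0.697×0.82 − 0.711×0.15 = 8.72 V > V_CE(sat), so the active-region assumption holds.

active; I_C ≈ 0.7 mA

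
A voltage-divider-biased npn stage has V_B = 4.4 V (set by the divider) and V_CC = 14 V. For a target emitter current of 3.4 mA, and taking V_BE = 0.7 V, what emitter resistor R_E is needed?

R_E ≈ 1.1 kΩ

V_E = V_B − V_BE = 4.4 − 0.7 = 3.7 V.
R_E = V_E / I_E = 3.7 / 3.4 = 1.09 kΩ.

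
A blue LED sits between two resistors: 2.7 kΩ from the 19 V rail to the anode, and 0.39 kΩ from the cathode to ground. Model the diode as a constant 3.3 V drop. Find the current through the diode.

I ≈ 5.1 mA

The two resistors are in series with the diode, so KVL gives 19 = I·2.7 + 3.3 + I·0.39.
I = (19 − 3.3) / (2.7 + 0.39) kΩ = 15.7 / 3.09 = 5.08 mA.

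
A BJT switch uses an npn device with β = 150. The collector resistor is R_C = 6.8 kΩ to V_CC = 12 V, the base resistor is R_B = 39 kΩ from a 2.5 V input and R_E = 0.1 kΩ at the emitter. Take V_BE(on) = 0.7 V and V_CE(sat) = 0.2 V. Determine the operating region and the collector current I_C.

saturation; I_C ≈ 1.7 mA

Assume active: I_B = (2.5 − 0.7)/(39 + 151×0.1) = 0.0333 mA, I_C = β·I_B = 4.99 mA.
Then V_CE = 12 − 4.99×6.8 − 5.02×0.1 = -22.4 V < 0.2 V — the active assumption fails.
Re-solve with V_CE = 0.2 V. KCL at the emitter: V_E/R_E = (V_BB−0.7−V_E)/R_B + (V_CC−0.2−V_E)/R_C, giving V_E = 0.175 V.
I_C = (V_CC − 0.2 − V_E)/R_C = (11.8 − 0.175)/6.8 = 1.71 mA.
Check: I_B = (1.8 − 0.175)/39 = 0.0417 mA, and β·I_B = 6.25 mA > I_C, confirming saturation.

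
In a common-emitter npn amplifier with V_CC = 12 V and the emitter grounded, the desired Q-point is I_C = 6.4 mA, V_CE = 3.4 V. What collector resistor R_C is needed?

Collector loop: V_CC = I_C·R_C + V_CE.
R_C = (V_CC − V_CE)/I_C = (12 − 3.4)/6.4 = 1.34 kΩ.

R_C ≈ 1.3 kΩ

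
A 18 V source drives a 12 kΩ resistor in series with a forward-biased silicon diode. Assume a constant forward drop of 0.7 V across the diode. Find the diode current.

KVL around the loop: 18 = V_D + I·R = 0.7 + I × 12 kΩ.
So I = (18 − 0.7) / 12 kΩ = 17.3 / 12 = 1.44 mA.

I ≈ 1.4 mA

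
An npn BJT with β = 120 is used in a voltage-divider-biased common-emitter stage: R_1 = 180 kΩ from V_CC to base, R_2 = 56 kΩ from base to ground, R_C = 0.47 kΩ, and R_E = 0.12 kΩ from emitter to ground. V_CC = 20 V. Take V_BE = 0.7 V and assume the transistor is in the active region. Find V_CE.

Thevenize the base divider: V_Th = V_CC·R_2/(R_1+R_2) = 20×56/236 = 4.75 V, R_Th = R_1‖R_2 = 42.7 kΩ.
Base-emitter loop: V_Th = I_B·R_Th + V_BE + (β+1)I_B·R_E, so I_B = (4.75 − 0.7) / (42.7 + 121×0.12) = 0.0707 mA.
I_C = β·I_B = 120×0.0707 = 8.48 mA, and I_E = (β+1)I_B = 8.55 mA.
V_CE = V_CC − I_C·R_C − I_E·R_E = 20 − 8.48×0.47 − 8.55×0.12 = 15 V.
V_CE = 15 V > 0.2 V confirms active-region operation.

V_CE ≈ 15 V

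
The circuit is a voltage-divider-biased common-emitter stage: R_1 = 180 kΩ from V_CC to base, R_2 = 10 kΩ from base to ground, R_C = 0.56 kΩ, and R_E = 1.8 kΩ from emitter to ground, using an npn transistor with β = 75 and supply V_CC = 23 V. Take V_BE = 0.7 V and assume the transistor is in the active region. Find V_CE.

Thevenize the base divider: V_Th = V_CC·R_2/(R_1+R_2) = 23×10/190 = 1.21 V, R_Th = R_1‖R_2 = 9.47 kΩ.
Base-emitter loop: V_Th = I_B·R_Th + V_BE + (β+1)I_B·R_E, so I_B = (1.21 − 0.7) / (9.47 + 76×1.8) = 0.00349 mA.
I_C = β·I_B = 75×0.00349 = 0.262 mA, and I_E = (β+1)I_B = 0.265 mA.
V_CE = V_CC − I_C·R_C − I_E·R_E = 23 − 0.262×0.56 − 0.265×1.8 = 22.4 V.
V_CE = 22.4 V > 0.2 V confirms active-region operation.

V_CE ≈ 22 V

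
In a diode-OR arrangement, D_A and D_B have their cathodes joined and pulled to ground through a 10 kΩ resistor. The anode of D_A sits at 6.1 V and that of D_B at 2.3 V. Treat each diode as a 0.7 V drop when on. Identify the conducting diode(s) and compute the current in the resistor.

Assume both conduct. Then node N would need to be at both 6.1−0.7 = 5.4 V and 2.3−0.7 = 1.6 V, which is impossible.
Assume only D_A conducts: V_N = 6.1 − 0.7 = 5.4 V, so I_R = 5.4/10 = 0.54 mA.
Check D_B: its anode-to-cathode voltage is 2.3 − 5.4 = -3.1 V < 0.7 V, so it is off. The assumption is consistent.

Only D_A conducts; I_R ≈ 0.54 mA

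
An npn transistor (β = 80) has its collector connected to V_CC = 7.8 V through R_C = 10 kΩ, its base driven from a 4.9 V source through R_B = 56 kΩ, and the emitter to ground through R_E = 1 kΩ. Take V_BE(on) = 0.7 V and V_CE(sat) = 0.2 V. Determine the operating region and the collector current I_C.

Assume active: I_B = (4.9 − 0.7)/(56 + 81×1) = 0.0307 mA, I_C = β·I_B = 2.45 mA.
Then V_CE = 7.8 − 2.45×10 − 2.48×1 = -19.2 V < 0.2 V — the active assumption fails.
Re-solve with V_CE = 0.2 V. KCL at the emitter: V_E/R_E = (V_BB−0.7−V_E)/R_B + (V_CC−0.2−V_E)/R_C, giving V_E = 0.747 V.
I_C = (V_CC − 0.2 − V_E)/R_C = (7.6 − 0.747)/10 = 0.685 mA.
Check: I_B = (4.2 − 0.747)/56 = 0.0617 mA, and β·I_B = 4.93 mA > I_C, confirming saturation.

saturation; I_C ≈ 0.69 mA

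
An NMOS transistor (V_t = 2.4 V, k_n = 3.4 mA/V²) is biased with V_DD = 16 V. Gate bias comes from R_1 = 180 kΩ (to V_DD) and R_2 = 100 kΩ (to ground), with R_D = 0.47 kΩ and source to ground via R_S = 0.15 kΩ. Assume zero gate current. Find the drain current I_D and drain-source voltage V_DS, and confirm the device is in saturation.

V_G = V_DD·R_2/(R_1+R_2) = 16×100/280 = 5.71 V.
Assume saturation: I_D = (k_n/2)(V_GS − V_t)² with V_GS = V_G − I_D·R_S = 5.71 − 0.15·I_D.
Substituting gives 0.0382·I_D² − 2.69·I_D + 18.7 = 0, with roots I_D = 7.81 or 62.5 mA.
The root I_D = 62.5 mA gives V_GS = -3.66 V ≤ V_t, so take I_D = 7.81 mA.
Then V_GS = 4.54 V and V_DS = V_DD − I_D(R_D+R_S) = 16 − 7.81×0.62 = 11.2 V.
Saturation requires V_DS ≥ V_GS − V_t = 2.14 V; 11.2 ≥ 2.14 ✓.

I_D ≈ 7.8 mA, V_DS ≈ 11 V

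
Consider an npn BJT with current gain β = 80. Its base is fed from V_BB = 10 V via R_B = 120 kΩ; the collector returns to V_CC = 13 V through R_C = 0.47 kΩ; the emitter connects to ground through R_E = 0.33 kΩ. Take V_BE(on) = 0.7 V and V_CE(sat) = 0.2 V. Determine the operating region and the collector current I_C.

active; I_C ≈ 5.1 mA

Assume active. Base-emitter loop: I_B = (V_BB − V_BE)/(R_B + (β+1)R_E) = (10 − 0.7)/(120 + 81×0.33) = 0.0634 mA.
I_C = β·I_B = 80×0.0634 = 5.07 mA.
V_CE = V_CC − I_C·R_C − I_E·R_E = 13 − 5.07×0.47 − 5.13×0.33 = 8.92 V > V_CE(sat), so the active-region assumption holds.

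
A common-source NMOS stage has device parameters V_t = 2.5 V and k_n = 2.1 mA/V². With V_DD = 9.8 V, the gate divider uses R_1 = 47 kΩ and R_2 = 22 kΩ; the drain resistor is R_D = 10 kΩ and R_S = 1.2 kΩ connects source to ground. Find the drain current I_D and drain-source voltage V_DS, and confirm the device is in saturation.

I_D ≈ 0.18 mA, V_DS ≈ 7.8 V

V_G = V_DD·R_2/(R_1+R_2) = 9.8×22/69 = 3.12 V.
Assume saturation: I_D = (k_n/2)(V_GS − V_t)² with V_GS = V_G − I_D·R_S = 3.12 − 1.2·I_D.
Substituting gives 1.51·I_D² − 2.57·I_D + 0.41 = 0, with roots I_D = 0.178 or 1.52 mA.
The root I_D = 1.52 mA gives V_GS = 1.29 V ≤ V_t, so take I_D = 0.178 mA.
Then V_GS = 2.91 V and V_DS = V_DD − I_D(R_D+R_S) = 9.8 − 0.178×11.2 = 7.81 V.
Saturation requires V_DS ≥ V_GS − V_t = 0.411 V; 7.81 ≥ 0.411 ✓.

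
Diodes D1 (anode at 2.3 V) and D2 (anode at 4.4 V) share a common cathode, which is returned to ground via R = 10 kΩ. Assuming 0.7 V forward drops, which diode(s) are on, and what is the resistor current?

Only D2 conducts; I_R ≈ 0.37 mA

Assume both conduct. Then node N would need to be at both 2.3−0.7 = 1.6 V and 4.4−0.7 = 3.7 V, which is impossible.
Assume only D2 conducts: V_N = 4.4 − 0.7 = 3.7 V, so I_R = 3.7/10 = 0.37 mA.
Check D1: its anode-to-cathode voltage is 2.3 − 3.7 = -1.4 V < 0.7 V, so it is off. The assumption is consistent.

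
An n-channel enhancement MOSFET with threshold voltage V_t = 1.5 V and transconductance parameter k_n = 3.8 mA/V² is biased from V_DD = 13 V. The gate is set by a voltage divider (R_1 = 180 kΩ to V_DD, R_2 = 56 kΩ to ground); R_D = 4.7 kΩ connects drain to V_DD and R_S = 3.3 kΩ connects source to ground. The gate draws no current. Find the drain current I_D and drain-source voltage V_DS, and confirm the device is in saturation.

I_D ≈ 0.35 mA, V_DS ≈ 10 V

V_G = V_DD·R_2/(R_1+R_2) = 13×56/236 = 3.08 V.
Assume saturation: I_D = (k_n/2)(V_GS − V_t)² with V_GS = V_G − I_D·R_S = 3.08 − 3.3·I_D.
Substituting gives 20.7·I_D² − 20.9·I_D + 4.77 = 0, with roots I_D = 0.35 or 0.659 mA.
The root I_D = 0.659 mA gives V_GS = 0.911 V ≤ V_t, so take I_D = 0.35 mA.
Then V_GS = 1.93 V and V_DS = V_DD − I_D(R_D+R_S) = 13 − 0.35×8 = 10.2 V.
Saturation requires V_DS ≥ V_GS − V_t = 0.429 V; 10.2 ≥ 0.429 ✓.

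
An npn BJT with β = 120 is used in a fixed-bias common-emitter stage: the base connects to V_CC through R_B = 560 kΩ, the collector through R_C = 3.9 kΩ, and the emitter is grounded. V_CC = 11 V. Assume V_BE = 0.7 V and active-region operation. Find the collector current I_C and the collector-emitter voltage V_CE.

Base loop: V_CC = I_B·R_B + V_BE, so I_B = (11 − 0.7)/560 kΩ = 0.0184 mA.
In the active region I_C = β·I_B = 120 × 0.0184 = 2.21 mA.
Collector loop: V_CE = V_CC − I_C·R_C = 11 − 2.21×3.9 = 2.39 V.
Since V_CE = 2.39 V > V_CE(sat) ≈ 0.2 V, the transistor is in the active region as assumed.

I_C ≈ 2.2 mA, V_CE ≈ 2.4 V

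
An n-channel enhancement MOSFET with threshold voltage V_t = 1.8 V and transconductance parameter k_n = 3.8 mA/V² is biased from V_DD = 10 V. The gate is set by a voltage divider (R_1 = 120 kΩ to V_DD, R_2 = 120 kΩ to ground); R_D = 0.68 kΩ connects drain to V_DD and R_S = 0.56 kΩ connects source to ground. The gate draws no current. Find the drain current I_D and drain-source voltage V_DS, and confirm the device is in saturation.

I_D ≈ 3.3 mA, V_DS ≈ 5.9 V

V_G = V_DD·R_2/(R_1+R_2) = 10×120/240 = 5 V.
Assume saturation: I_D = (k_n/2)(V_GS − V_t)² with V_GS = V_G − I_D·R_S = 5 − 0.56·I_D.
Substituting gives 0.596·I_D² − 7.81·I_D + 19.5 = 0, with roots I_D = 3.34 or 9.76 mA.
The root I_D = 9.76 mA gives V_GS = -0.467 V ≤ V_t, so take I_D = 3.34 mA.
Then V_GS = 3.13 V and V_DS = V_DD − I_D(R_D+R_S) = 10 − 3.34×1.24 = 5.85 V.
Saturation requires V_DS ≥ V_GS − V_t = 1.33 V; 5.85 ≥ 1.33 ✓.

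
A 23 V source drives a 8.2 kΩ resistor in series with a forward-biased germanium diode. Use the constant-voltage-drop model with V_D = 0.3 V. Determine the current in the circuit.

I ≈ 2.8 mA

KVL around the loop: 23 = V_D + I·R = 0.3 + I × 8.2 kΩ.
So I = (23 − 0.3) / 8.2 kΩ = 22.7 / 8.2 = 2.77 mA.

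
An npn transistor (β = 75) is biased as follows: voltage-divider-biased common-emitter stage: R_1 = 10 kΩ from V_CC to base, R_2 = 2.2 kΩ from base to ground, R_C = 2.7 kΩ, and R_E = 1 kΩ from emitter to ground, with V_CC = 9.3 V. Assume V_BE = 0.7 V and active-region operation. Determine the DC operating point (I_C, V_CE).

I_C ≈ 0.94 mA, V_CE ≈ 5.8 V

Thevenize the base divider: V_Th = V_CC·R_2/(R_1+R_2) = 9.3×2.2/12.2 = 1.68 V, R_Th = R_1‖R_2 = 1.8 kΩ.
Base-emitter loop: V_Th = I_B·R_Th + V_BE + (β+1)I_B·R_E, so I_B = (1.68 − 0.7) / (1.8 + 76×1) = 0.0126 mA.
I_C = β·I_B = 75×0.0126 = 0.942 mA, and I_E = (β+1)I_B = 0.954 mA.
V_CE = V_CC − I_C·R_C − I_E·R_E = 9.3 − 0.942×2.7 − 0.954×1 = 5.8 V.
V_CE = 5.8 V > 0.2 V confirms active-region operation.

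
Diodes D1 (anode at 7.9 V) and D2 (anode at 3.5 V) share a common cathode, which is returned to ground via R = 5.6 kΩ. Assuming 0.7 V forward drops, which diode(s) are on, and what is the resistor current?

Only D1 conducts; I_R ≈ 1.3 mA

Assume both conduct. Then node N would need to be at both 7.9−0.7 = 7.2 V and 3.5−0.7 = 2.8 V, which is impossible.
Assume only D1 conducts: V_N = 7.9 − 0.7 = 7.2 V, so I_R = 7.2/5.6 = 1.29 mA.
Check D2: its anode-to-cathode voltage is 3.5 − 7.2 = -3.7 V < 0.7 V, so it is off. The assumption is consistent.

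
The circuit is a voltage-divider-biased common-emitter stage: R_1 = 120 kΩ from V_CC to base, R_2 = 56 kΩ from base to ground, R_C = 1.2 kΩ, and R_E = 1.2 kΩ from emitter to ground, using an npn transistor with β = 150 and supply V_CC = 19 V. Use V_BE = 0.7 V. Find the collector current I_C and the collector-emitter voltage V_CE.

Thevenize the base divider: V_Th = V_CC·R_2/(R_1+R_2) = 19×56/176 = 6.05 V, R_Th = R_1‖R_2 = 38.2 kΩ.
Base-emitter loop: V_Th = I_B·R_Th + V_BE + (β+1)I_B·R_E, so I_B = (6.05 − 0.7) / (38.2 + 151×1.2) = 0.0244 mA.
I_C = β·I_B = 150×0.0244 = 3.65 mA, and I_E = (β+1)I_B = 3.68 mA.
V_CE = V_CC − I_C·R_C − I_E·R_E = 19 − 3.65×1.2 − 3.68×1.2 = 10.2 V.
V_CE = 10.2 V > 0.2 V confirms active-region operation.

I_C ≈ 3.7 mA, V_CE ≈ 10 V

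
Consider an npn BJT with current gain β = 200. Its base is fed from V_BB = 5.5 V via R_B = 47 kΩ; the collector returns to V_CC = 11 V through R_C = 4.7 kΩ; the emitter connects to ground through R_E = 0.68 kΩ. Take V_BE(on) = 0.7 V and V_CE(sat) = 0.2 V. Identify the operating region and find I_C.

saturation; I_C ≈ 2 mA

Assume active: I_B = (5.5 − 0.7)/(47 + 201×0.68) = 0.0261 mA, I_C = β·I_B = 5.23 mA.
Then V_CE = 11 − 5.23×4.7 − 5.25×0.68 = -17.1 V < 0.2 V — the active assumption fails.
Re-solve with V_CE = 0.2 V. KCL at the emitter: V_E/R_E = (V_BB−0.7−V_E)/R_B + (V_CC−0.2−V_E)/R_C, giving V_E = 1.41 V.
I_C = (V_CC − 0.2 − V_E)/R_C = (10.8 − 1.41)/4.7 = 2 mA.
Check: I_B = (4.8 − 1.41)/47 = 0.0722 mA, and β·I_B = 14.4 mA > I_C, confirming saturation.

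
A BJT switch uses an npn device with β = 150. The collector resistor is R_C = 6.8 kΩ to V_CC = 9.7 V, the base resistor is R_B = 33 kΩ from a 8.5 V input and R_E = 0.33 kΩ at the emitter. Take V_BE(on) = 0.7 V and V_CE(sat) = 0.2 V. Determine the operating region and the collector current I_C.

Assume active: I_B = (8.5 − 0.7)/(33 + 151×0.33) = 0.0942 mA, I_C = β·I_B = 14.1 mA.
Then V_CE = 9.7 − 14.1×6.8 − 14.2×0.33 = -91 V < 0.2 V — the active assumption fails.
Re-solve with V_CE = 0.2 V. KCL at the emitter: V_E/R_E = (V_BB−0.7−V_E)/R_B + (V_CC−0.2−V_E)/R_C, giving V_E = 0.509 V.
I_C = (V_CC − 0.2 − V_E)/R_C = (9.5 − 0.509)/6.8 = 1.32 mA.
Check: I_B = (7.8 − 0.509)/33 = 0.221 mA, and β·I_B = 33.1 mA > I_C, confirming saturation.

saturation; I_C ≈ 1.3 mA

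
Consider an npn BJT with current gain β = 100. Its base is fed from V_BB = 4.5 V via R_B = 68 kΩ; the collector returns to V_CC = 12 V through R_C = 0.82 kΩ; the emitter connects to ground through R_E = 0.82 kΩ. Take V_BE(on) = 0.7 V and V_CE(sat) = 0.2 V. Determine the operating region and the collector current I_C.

active; I_C ≈ 2.5 mA

Assume active. Base-emitter loop: I_B = (V_BB − V_BE)/(R_B + (β+1)R_E) = (4.5 − 0.7)/(68 + 101×0.82) = 0.0252 mA.
I_C = β·I_B = 100×0.0252 = 2.52 mA.
V_CE = V_CC − I_C·R_C − I_E·R_E = 12 − 2.52×0.82 − 2.54×0.82 = 7.85 V > V_CE(sat), so the active-region assumption holds.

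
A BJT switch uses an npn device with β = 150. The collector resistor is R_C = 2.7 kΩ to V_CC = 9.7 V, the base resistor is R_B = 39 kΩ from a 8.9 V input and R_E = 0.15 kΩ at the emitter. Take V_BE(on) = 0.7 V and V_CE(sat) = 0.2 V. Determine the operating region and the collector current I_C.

Assume active: I_B = (8.9 − 0.7)/(39 + 151×0.15) = 0.133 mA, I_C = β·I_B = 20 mA.
Then V_CE = 9.7 − 20×2.7 − 20.1×0.15 = -47.2 V < 0.2 V — the active assumption fails.
Re-solve with V_CE = 0.2 V. KCL at the emitter: V_E/R_E = (V_BB−0.7−V_E)/R_B + (V_CC−0.2−V_E)/R_C, giving V_E = 0.528 V.
I_C = (V_CC − 0.2 − V_E)/R_C = (9.5 − 0.528)/2.7 = 3.32 mA.
Check: I_B = (8.2 − 0.528)/39 = 0.197 mA, and β·I_B = 29.5 mA > I_C, confirming saturation.

saturation; I_C ≈ 3.3 mA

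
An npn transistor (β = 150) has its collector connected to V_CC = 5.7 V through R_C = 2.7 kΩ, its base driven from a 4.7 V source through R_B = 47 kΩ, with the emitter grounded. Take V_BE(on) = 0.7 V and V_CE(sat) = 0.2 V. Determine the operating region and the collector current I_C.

saturation; I_C ≈ 2 mA

Assume active: I_B = (4.7 − 0.7)/47 = 0.0851 mA, giving I_C = β·I_B = 12.8 mA.
But then V_CE = 5.7 − 12.8×2.7 = -28.8 V < V_CE(sat) = 0.2 V — impossible in the active region.
So the transistor is saturated. With V_CE = 0.2 V, I_C = (V_CC − 0.2)/R_C = 5.5/2.7 = 2.04 mA.
Check: β·I_B = 12.8 mA > I_C = 2.04 mA, confirming saturation.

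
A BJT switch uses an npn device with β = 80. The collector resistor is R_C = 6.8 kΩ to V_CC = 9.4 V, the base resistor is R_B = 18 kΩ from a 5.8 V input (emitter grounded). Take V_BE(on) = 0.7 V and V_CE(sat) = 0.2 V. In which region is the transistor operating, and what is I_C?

saturation; I_C ≈ 1.4 mA

Assume active: I_B = (5.8 − 0.7)/18 = 0.283 mA, giving I_C = β·I_B = 22.7 mA.
But then V_CE = 9.4 − 22.7×6.8 = -145 V < V_CE(sat) = 0.2 V — impossible in the active region.
So the transistor is saturated. With V_CE = 0.2 V, I_C = (V_CC − 0.2)/R_C = 9.2/6.8 = 1.35 mA.
Check: β·I_B = 22.7 mA > I_C = 1.35 mA, confirming saturation.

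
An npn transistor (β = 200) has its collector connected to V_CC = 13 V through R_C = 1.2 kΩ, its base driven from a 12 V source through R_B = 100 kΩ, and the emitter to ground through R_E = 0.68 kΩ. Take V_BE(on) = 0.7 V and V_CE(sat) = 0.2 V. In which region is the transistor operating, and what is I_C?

Assume active: I_B = (12 − 0.7)/(100 + 201×0.68) = 0.0477 mA, I_C = β·I_B = 9.55 mA.
Then V_CE = 13 − 9.55×1.2 − 9.6×0.68 = -4.98 V < 0.2 V — the active assumption fails.
Re-solve with V_CE = 0.2 V. KCL at the emitter: V_E/R_E = (V_BB−0.7−V_E)/R_B + (V_CC−0.2−V_E)/R_C, giving V_E = 4.66 V.
I_C = (V_CC − 0.2 − V_E)/R_C = (12.8 − 4.66)/1.2 = 6.78 mA.
Check: I_B = (11.3 − 4.66)/100 = 0.0664 mA, and β·I_B = 13.3 mA > I_C, confirming saturation.

saturation; I_C ≈ 6.8 mA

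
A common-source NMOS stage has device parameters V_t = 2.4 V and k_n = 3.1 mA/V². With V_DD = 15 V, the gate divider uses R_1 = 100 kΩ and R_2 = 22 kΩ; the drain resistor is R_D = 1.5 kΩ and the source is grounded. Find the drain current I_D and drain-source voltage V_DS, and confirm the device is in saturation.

V_G = V_DD·R_2/(R_1+R_2) = 15×22/122 = 2.7 V. With the source grounded, V_GS = V_G = 2.7 V.
Assume saturation: I_D = (k_n/2)(V_GS − V_t)² = (3.1/2)×(2.7 − 2.4)² = 1.55×0.305² = 0.144 mA.
V_DS = V_DD − I_D·R_D = 15 − 0.144×1.5 = 14.8 V.
Saturation requires V_DS ≥ V_GS − V_t = 0.305 V; 14.8 ≥ 0.305 ✓.

I_D ≈ 0.14 mA, V_DS ≈ 15 V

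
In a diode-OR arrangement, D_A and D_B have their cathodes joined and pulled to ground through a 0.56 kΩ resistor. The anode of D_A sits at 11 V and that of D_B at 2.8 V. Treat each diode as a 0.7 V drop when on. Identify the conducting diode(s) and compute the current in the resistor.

Assume both conduct. Then node N would need to be at both 11−0.7 = 10.3 V and 2.8−0.7 = 2.1 V, which is impossible.
Assume only D_A conducts: V_N = 11 − 0.7 = 10.3 V, so I_R = 10.3/0.56 = 18.4 mA.
Check D_B: its anode-to-cathode voltage is 2.8 − 10.3 = -7.5 V < 0.7 V, so it is off. The assumption is consistent.

Only D_A conducts; I_R ≈ 18 mA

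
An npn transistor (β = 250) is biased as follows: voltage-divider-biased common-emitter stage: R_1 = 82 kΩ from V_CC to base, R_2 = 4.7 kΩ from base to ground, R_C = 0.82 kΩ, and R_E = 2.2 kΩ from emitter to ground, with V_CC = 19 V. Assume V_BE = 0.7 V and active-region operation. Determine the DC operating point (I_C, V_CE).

I_C ≈ 0.15 mA, V_CE ≈ 19 V

Thevenize the base divider: V_Th = V_CC·R_2/(R_1+R_2) = 19×4.7/86.7 = 1.03 V, R_Th = R_1‖R_2 = 4.45 kΩ.
Base-emitter loop: V_Th = I_B·R_Th + V_BE + (β+1)I_B·R_E, so I_B = (1.03 − 0.7) / (4.45 + 251×2.2) = 0.000593 mA.
I_C = β·I_B = 250×0.000593 = 0.148 mA, and I_E = (β+1)I_B = 0.149 mA.
V_CE = V_CC − I_C·R_C − I_E·R_E = 19 − 0.148×0.82 − 0.149×2.2 = 18.6 V.
V_CE = 18.6 V > 0.2 V confirms active-region operation.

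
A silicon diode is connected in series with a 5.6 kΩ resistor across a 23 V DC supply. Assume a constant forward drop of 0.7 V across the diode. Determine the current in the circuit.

I ≈ 4 mA

KVL around the loop: 23 = V_D + I·R = 0.7 + I × 5.6 kΩ.
So I = (23 − 0.7) / 5.6 kΩ = 22.3 / 5.6 = 3.98 mA.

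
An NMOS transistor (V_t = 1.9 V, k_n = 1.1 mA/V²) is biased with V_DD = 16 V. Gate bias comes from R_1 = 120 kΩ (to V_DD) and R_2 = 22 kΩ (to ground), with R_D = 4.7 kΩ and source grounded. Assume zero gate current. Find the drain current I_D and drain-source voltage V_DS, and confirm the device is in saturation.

V_G = V_DD·R_2/(R_1+R_2) = 16×22/142 = 2.48 V. With the source grounded, V_GS = V_G = 2.48 V.
Assume saturation: I_D = (k_n/2)(V_GS − V_t)² = (1.1/2)×(2.48 − 1.9)² = 0.55×0.579² = 0.184 mA.
V_DS = V_DD − I_D·R_D = 16 − 0.184×4.7 = 15.1 V.
Saturation requires V_DS ≥ V_GS − V_t = 0.579 V; 15.1 ≥ 0.579 ✓.

I_D ≈ 0.18 mA, V_DS ≈ 15 V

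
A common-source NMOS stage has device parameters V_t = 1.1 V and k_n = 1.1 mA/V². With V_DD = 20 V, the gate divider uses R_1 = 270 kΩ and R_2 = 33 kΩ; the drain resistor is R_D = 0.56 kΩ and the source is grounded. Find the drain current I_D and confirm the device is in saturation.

V_G = V_DD·R_2/(R_1+R_2) = 20×33/303 = 2.18 V. With the source grounded, V_GS = V_G = 2.18 V.
Assume saturation: I_D = (k_n/2)(V_GS − V_t)² = (1.1/2)×(2.18 − 1.1)² = 0.55×1.08² = 0.639 mA.
V_DS = V_DD − I_D·R_D = 20 − 0.639×0.56 = 19.6 V.
Saturation requires V_DS ≥ V_GS − V_t = 1.08 V; 19.6 ≥ 1.08 ✓.

I_D ≈ 0.64 mA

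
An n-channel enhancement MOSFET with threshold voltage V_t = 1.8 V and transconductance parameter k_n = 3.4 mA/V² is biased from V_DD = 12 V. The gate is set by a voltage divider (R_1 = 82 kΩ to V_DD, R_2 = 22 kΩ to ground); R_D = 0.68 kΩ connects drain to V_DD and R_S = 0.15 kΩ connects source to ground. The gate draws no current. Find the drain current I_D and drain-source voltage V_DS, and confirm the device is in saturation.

I_D ≈ 0.69 mA, V_DS ≈ 11 V

V_G = V_DD·R_2/(R_1+R_2) = 12×22/104 = 2.54 V.
Assume saturation: I_D = (k_n/2)(V_GS − V_t)² with V_GS = V_G − I_D·R_S = 2.54 − 0.15·I_D.
Substituting gives 0.0382·I_D² − 1.38·I_D + 0.927 = 0, with roots I_D = 0.687 or 35.3 mA.
The root I_D = 35.3 mA gives V_GS = -2.76 V ≤ V_t, so take I_D = 0.687 mA.
Then V_GS = 2.44 V and V_DS = V_DD − I_D(R_D+R_S) = 12 − 0.687×0.83 = 11.4 V.
Saturation requires V_DS ≥ V_GS − V_t = 0.635 V; 11.4 ≥ 0.635 ✓.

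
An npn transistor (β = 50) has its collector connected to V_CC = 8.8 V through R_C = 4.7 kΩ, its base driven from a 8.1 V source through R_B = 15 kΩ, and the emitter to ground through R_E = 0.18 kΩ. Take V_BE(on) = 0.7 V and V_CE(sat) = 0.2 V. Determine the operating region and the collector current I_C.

saturation; I_C ≈ 1.7 mA

Assume active: I_B = (8.1 − 0.7)/(15 + 51×0.18) = 0.306 mA, I_C = β·I_B = 15.3 mA.
Then V_CE = 8.8 − 15.3×4.7 − 15.6×0.18 = -65.9 V < 0.2 V — the active assumption fails.
Re-solve with V_CE = 0.2 V. KCL at the emitter: V_E/R_E = (V_BB−0.7−V_E)/R_B + (V_CC−0.2−V_E)/R_C, giving V_E = 0.398 V.
I_C = (V_CC − 0.2 − V_E)/R_C = (8.6 − 0.398)/4.7 = 1.75 mA.
Check: I_B = (7.4 − 0.398)/15 = 0.467 mA, and β·I_B = 23.3 mA > I_C, confirming saturation.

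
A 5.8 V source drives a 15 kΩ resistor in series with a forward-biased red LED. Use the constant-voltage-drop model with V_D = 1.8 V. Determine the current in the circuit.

I ≈ 0.27 mA

KVL around the loop: 5.8 = V_D + I·R = 1.8 + I × 15 kΩ.
So I = (5.8 − 1.8) / 15 kΩ = 4 / 15 = 0.267 mA.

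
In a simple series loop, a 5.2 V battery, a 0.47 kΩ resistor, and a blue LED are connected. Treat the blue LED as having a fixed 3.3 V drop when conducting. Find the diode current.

KVL around the loop: 5.2 = V_D + I·R = 3.3 + I × 0.47 kΩ.
So I = (5.2 − 3.3) / 0.47 kΩ = 1.9 / 0.47 = 4.04 mA.

I ≈ 4 mA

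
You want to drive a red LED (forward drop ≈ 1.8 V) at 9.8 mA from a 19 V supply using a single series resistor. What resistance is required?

R ≈ 1.8 kΩ

The resistor drops V_S − V_D = 19 − 1.8 = 17.2 V at 9.8 mA.
R = 17.2 V / 9.8 mA = 1.76 kΩ.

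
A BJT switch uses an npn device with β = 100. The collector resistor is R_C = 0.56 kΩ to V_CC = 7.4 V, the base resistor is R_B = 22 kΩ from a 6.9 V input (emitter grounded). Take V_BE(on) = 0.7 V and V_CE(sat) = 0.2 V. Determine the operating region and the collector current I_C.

Assume active: I_B = (6.9 − 0.7)/22 = 0.282 mA, giving I_C = β·I_B = 28.2 mA.
But then V_CE = 7.4 − 28.2×0.56 = -8.38 V < V_CE(sat) = 0.2 V — impossible in the active region.
So the transistor is saturated. With V_CE = 0.2 V, I_C = (V_CC − 0.2)/R_C = 7.2/0.56 = 12.9 mA.
Check: β·I_B = 28.2 mA > I_C = 12.9 mA, confirming saturation.

saturation; I_C ≈ 13 mA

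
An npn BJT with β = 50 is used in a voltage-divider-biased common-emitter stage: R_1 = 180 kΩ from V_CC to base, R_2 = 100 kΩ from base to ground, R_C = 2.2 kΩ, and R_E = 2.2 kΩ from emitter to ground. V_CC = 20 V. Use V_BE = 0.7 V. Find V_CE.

V_CE ≈ 12 V

Thevenize the base divider: V_Th = V_CC·R_2/(R_1+R_2) = 20×100/280 = 7.14 V, R_Th = R_1‖R_2 = 64.3 kΩ.
Base-emitter loop: V_Th = I_B·R_Th + V_BE + (β+1)I_B·R_E, so I_B = (7.14 − 0.7) / (64.3 + 51×2.2) = 0.0365 mA.
I_C = β·I_B = 50×0.0365 = 1.83 mA, and I_E = (β+1)I_B = 1.86 mA.
V_CE = V_CC − I_C·R_C − I_E·R_E = 20 − 1.83×2.2 − 1.86×2.2 = 11.9 V.
V_CE = 11.9 V > 0.2 V confirms active-region operation.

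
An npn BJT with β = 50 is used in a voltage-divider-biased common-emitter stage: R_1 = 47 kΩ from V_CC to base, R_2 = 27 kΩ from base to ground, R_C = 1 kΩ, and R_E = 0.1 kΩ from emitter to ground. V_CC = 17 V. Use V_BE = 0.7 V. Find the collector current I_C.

Thevenize the base divider: V_Th = V_CC·R_2/(R_1+R_2) = 17×27/74 = 6.2 V, R_Th = R_1‖R_2 = 17.1 kΩ.
Base-emitter loop: V_Th = I_B·R_Th + V_BE + (β+1)I_B·R_E, so I_B = (6.2 − 0.7) / (17.1 + 51×0.1) = 0.247 mA.
I_C = β·I_B = 50×0.247 = 12.4 mA, and I_E = (β+1)I_B = 12.6 mA.
V_CE = V_CC − I_C·R_C − I_E·R_E = 17 − 12.4×1 − 12.6×0.1 = 3.37 V.
V_CE = 3.37 V > 0.2 V confirms active-region operation.

I_C ≈ 12 mA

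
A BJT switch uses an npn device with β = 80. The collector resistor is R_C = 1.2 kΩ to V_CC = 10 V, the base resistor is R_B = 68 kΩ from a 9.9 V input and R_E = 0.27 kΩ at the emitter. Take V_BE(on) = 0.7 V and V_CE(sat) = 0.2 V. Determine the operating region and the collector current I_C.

Assume active: I_B = (9.9 − 0.7)/(68 + 81×0.27) = 0.102 mA, I_C = β·I_B = 8.19 mA.
Then V_CE = 10 − 8.19×1.2 − 8.29×0.27 = -2.07 V < 0.2 V — the active assumption fails.
Re-solve with V_CE = 0.2 V. KCL at the emitter: V_E/R_E = (V_BB−0.7−V_E)/R_B + (V_CC−0.2−V_E)/R_C, giving V_E = 1.82 V.
I_C = (V_CC − 0.2 − V_E)/R_C = (9.8 − 1.82)/1.2 = 6.65 mA.
Check: I_B = (9.2 − 1.82)/68 = 0.108 mA, and β·I_B = 8.68 mA > I_C, confirming saturation.

saturation; I_C ≈ 6.6 mA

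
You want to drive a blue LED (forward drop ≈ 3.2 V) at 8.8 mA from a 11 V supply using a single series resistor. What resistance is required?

R ≈ 0.89 kΩ

The resistor drops V_S − V_D = 11 − 3.2 = 7.8 V at 8.8 mA.
R = 7.8 V / 8.8 mA = 0.886 kΩ.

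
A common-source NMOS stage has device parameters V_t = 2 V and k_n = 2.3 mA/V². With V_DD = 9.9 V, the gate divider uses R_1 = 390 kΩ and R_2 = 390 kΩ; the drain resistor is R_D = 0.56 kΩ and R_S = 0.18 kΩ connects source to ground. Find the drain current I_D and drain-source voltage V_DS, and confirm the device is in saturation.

V_G = V_DD·R_2/(R_1+R_2) = 9.9×390/780 = 4.95 V.
Assume saturation: I_D = (k_n/2)(V_GS − V_t)² with V_GS = V_G − I_D·R_S = 4.95 − 0.18·I_D.
Substituting gives 0.0373·I_D² − 2.22·I_D + 10 = 0, with roots I_D = 4.91 or 54.7 mA.
The root I_D = 54.7 mA gives V_GS = -4.9 V ≤ V_t, so take I_D = 4.91 mA.
Then V_GS = 4.07 V and V_DS = V_DD − I_D(R_D+R_S) = 9.9 − 4.91×0.74 = 6.27 V.
Saturation requires V_DS ≥ V_GS − V_t = 2.07 V; 6.27 ≥ 2.07 ✓.

I_D ≈ 4.9 mA, V_DS ≈ 6.3 V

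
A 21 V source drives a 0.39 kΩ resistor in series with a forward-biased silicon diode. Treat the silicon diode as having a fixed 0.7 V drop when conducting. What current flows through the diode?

I ≈ 52 mA

KVL around the loop: 21 = V_D + I·R = 0.7 + I × 0.39 kΩ.
So I = (21 − 0.7) / 0.39 kΩ = 20.3 / 0.39 = 52.1 mA.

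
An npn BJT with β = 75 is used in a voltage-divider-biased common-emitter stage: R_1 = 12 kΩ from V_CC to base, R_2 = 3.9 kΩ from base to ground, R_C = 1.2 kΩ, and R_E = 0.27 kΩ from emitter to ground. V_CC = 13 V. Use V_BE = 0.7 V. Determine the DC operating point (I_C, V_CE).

Thevenize the base divider: V_Th = V_CC·R_2/(R_1+R_2) = 13×3.9/15.9 = 3.19 V, R_Th = R_1‖R_2 = 2.94 kΩ.
Base-emitter loop: V_Th = I_B·R_Th + V_BE + (β+1)I_B·R_E, so I_B = (3.19 − 0.7) / (2.94 + 76×0.27) = 0.106 mA.
I_C = β·I_B = 75×0.106 = 7.95 mA, and I_E = (β+1)I_B = 8.06 mA.
V_CE = V_CC − I_C·R_C − I_E·R_E = 13 − 7.95×1.2 − 8.06×0.27 = 1.28 V.
V_CE = 1.28 V > 0.2 V confirms active-region operation.

I_C ≈ 8 mA, V_CE ≈ 1.3 V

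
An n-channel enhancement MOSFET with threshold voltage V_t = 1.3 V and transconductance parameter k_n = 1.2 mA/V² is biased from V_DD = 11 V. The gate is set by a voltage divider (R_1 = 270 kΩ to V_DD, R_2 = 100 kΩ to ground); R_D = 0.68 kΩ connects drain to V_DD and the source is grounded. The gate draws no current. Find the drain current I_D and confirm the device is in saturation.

I_D ≈ 1.7 mA

V_G = V_DD·R_2/(R_1+R_2) = 11×100/370 = 2.97 V. With the source grounded, V_GS = V_G = 2.97 V.
Assume saturation: I_D = (k_n/2)(V_GS − V_t)² = (1.2/2)×(2.97 − 1.3)² = 0.6×1.67² = 1.68 mA.
V_DS = V_DD − I_D·R_D = 11 − 1.68×0.68 = 9.86 V.
Saturation requires V_DS ≥ V_GS − V_t = 1.67 V; 9.86 ≥ 1.67 ✓.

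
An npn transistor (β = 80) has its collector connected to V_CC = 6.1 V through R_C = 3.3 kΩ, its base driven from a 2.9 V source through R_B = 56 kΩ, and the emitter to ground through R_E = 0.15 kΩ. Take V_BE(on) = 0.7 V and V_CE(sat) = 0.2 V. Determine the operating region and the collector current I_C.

saturation; I_C ≈ 1.7 mA

Assume active: I_B = (2.9 − 0.7)/(56 + 81×0.15) = 0.0323 mA, I_C = β·I_B = 2.58 mA.
Then V_CE = 6.1 − 2.58×3.3 − 2.61×0.15 = -2.81 V < 0.2 V — the active assumption fails.
Re-solve with V_CE = 0.2 V. KCL at the emitter: V_E/R_E = (V_BB−0.7−V_E)/R_B + (V_CC−0.2−V_E)/R_C, giving V_E = 0.261 V.
I_C = (V_CC − 0.2 − V_E)/R_C = (5.9 − 0.261)/3.3 = 1.71 mA.
Check: I_B = (2.2 − 0.261)/56 = 0.0346 mA, and β·I_B = 2.77 mA > I_C, confirming saturation.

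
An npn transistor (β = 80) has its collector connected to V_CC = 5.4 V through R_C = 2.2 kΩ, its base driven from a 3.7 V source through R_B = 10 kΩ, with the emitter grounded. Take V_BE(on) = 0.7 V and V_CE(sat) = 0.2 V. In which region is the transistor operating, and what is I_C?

saturation; I_C ≈ 2.4 mA

Assume active: I_B = (3.7 − 0.7)/10 = 0.3 mA, giving I_C = β·I_B = 24 mA.
But then V_CE = 5.4 − 24×2.2 = -47.4 V < V_CE(sat) = 0.2 V — impossible in the active region.
So the transistor is saturated. With V_CE = 0.2 V, I_C = (V_CC − 0.2)/R_C = 5.2/2.2 = 2.36 mA.
Check: β·I_B = 24 mA > I_C = 2.36 mA, confirming saturation.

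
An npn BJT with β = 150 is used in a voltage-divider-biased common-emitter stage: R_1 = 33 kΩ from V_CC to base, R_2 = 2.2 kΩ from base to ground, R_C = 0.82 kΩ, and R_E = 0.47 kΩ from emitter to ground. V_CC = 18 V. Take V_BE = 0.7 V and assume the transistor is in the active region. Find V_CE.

V_CE ≈ 17 V

Thevenize the base divider: V_Th = V_CC·R_2/(R_1+R_2) = 18×2.2/35.2 = 1.12 V, R_Th = R_1‖R_2 = 2.06 kΩ.
Base-emitter loop: V_Th = I_B·R_Th + V_BE + (β+1)I_B·R_E, so I_B = (1.12 − 0.7) / (2.06 + 151×0.47) = 0.00582 mA.
I_C = β·I_B = 150×0.00582 = 0.873 mA, and I_E = (β+1)I_B = 0.879 mA.
V_CE = V_CC − I_C·R_C − I_E·R_E = 18 − 0.873×0.82 − 0.879×0.47 = 16.9 V.
V_CE = 16.9 V > 0.2 V confirms active-region operation.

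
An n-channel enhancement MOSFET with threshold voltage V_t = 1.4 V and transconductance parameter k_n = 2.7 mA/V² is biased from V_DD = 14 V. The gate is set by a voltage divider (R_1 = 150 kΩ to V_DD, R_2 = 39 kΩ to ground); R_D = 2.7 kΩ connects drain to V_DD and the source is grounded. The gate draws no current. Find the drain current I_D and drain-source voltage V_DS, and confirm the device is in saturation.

I_D ≈ 3 mA, V_DS ≈ 5.9 V

V_G = V_DD·R_2/(R_1+R_2) = 14×39/189 = 2.89 V. With the source grounded, V_GS = V_G = 2.89 V.
Assume saturation: I_D = (k_n/2)(V_GS − V_t)² = (2.7/2)×(2.89 − 1.4)² = 1.35×1.49² = 2.99 mA.
V_DS = V_DD − I_D·R_D = 14 − 2.99×2.7 = 5.92 V.
Saturation requires V_DS ≥ V_GS − V_t = 1.49 V; 5.92 ≥ 1.49 ✓.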